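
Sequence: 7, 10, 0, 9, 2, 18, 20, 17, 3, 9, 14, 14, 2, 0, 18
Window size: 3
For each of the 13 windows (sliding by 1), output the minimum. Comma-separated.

0, 0, 0, 2, 2, 17, 3, 3, 3, 9, 2, 0, 0

[7, 10, 0] → min 0
[10, 0, 9] → min 0
[0, 9, 2] → min 0
[9, 2, 18] → min 2
[2, 18, 20] → min 2
[18, 20, 17] → min 17
[20, 17, 3] → min 3
[17, 3, 9] → min 3
[3, 9, 14] → min 3
[9, 14, 14] → min 9
[14, 14, 2] → min 2
[14, 2, 0] → min 0
[2, 0, 18] → min 0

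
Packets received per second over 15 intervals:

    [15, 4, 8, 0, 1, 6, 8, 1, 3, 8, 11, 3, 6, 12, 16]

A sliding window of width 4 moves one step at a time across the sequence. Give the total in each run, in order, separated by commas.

Sliding a size-4 window across the 15 values:
(15, 4, 8, 0) → sum 27
(4, 8, 0, 1) → sum 13
(8, 0, 1, 6) → sum 15
(0, 1, 6, 8) → sum 15
(1, 6, 8, 1) → sum 16
(6, 8, 1, 3) → sum 18
(8, 1, 3, 8) → sum 20
(1, 3, 8, 11) → sum 23
(3, 8, 11, 3) → sum 25
(8, 11, 3, 6) → sum 28
(11, 3, 6, 12) → sum 32
(3, 6, 12, 16) → sum 37

27, 13, 15, 15, 16, 18, 20, 23, 25, 28, 32, 37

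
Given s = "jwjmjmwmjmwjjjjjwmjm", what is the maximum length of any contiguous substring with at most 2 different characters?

7

add j: window [j] (1 distinct), len 1
add w: window [j, w] (2 distinct), len 2
add j: window [j, w, j] (2 distinct), len 3
add m: window [j, m] (2 distinct), len 2
add j: window [j, m, j] (2 distinct), len 3
add m: window [j, m, j, m] (2 distinct), len 4
add w: window [m, w] (2 distinct), len 2
add m: window [m, w, m] (2 distinct), len 3
add j: window [m, j] (2 distinct), len 2
add m: window [m, j, m] (2 distinct), len 3
add w: window [m, w] (2 distinct), len 2
add j: window [w, j] (2 distinct), len 2
add j: window [w, j, j] (2 distinct), len 3
add j: window [w, j, j, j] (2 distinct), len 4
add j: window [w, j, j, j, j] (2 distinct), len 5
add j: window [w, j, j, j, j, j] (2 distinct), len 6
add w: window [w, j, j, j, j, j, w] (2 distinct), len 7
add m: window [w, m] (2 distinct), len 2
add j: window [m, j] (2 distinct), len 2
add m: window [m, j, m] (2 distinct), len 3
Longest length with ≤2 distinct: 7.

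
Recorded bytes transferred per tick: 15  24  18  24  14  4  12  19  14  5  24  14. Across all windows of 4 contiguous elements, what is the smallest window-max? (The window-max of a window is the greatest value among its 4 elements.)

19

(15, 24, 18, 24) → max 24
(24, 18, 24, 14) → max 24
(18, 24, 14, 4) → max 24
(24, 14, 4, 12) → max 24
(14, 4, 12, 19) → max 19
(4, 12, 19, 14) → max 19
(12, 19, 14, 5) → max 19
(19, 14, 5, 24) → max 24
(14, 5, 24, 14) → max 24
Smallest of these is 19.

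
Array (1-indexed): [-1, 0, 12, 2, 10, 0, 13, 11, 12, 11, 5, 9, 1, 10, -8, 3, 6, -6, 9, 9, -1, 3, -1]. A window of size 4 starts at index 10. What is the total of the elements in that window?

26

Elements at indices 10..13: 11, 5, 9, 1
sum(11, 5, 9, 1) = 26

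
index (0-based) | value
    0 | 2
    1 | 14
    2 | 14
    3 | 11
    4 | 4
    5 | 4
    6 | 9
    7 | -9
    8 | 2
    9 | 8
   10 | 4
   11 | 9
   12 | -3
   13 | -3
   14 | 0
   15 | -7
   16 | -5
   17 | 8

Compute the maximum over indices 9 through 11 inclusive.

9

Elements at indices 9..11: 8, 4, 9
max(8, 4, 9) = 9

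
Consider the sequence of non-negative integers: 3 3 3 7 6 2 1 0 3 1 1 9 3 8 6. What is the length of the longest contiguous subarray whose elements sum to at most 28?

10

→ 3: sum 3, len 1
→ 3: sum 6, len 2
→ 3: sum 9, len 3
→ 7: sum 16, len 4
→ 6: sum 22, len 5
→ 2: sum 24, len 6
→ 1: sum 25, len 7
→ 0: sum 25, len 8
→ 3: sum 28, len 9
→ 1 (dropped 3): sum 26, len 9
→ 1: sum 27, len 10
→ 9 (dropped 3, 3, 7): sum 23, len 8
→ 3: sum 26, len 9
→ 8 (dropped 6): sum 28, len 9
→ 6 (dropped 2, 1, 0, 3): sum 28, len 6
Longest length seen: 10.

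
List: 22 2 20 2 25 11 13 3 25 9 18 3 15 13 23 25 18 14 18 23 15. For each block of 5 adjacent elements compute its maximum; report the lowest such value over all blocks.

18

Each size-5 window and its max:
(22, 2, 20, 2, 25) → max 25
(2, 20, 2, 25, 11) → max 25
(20, 2, 25, 11, 13) → max 25
(2, 25, 11, 13, 3) → max 25
(25, 11, 13, 3, 25) → max 25
(11, 13, 3, 25, 9) → max 25
(13, 3, 25, 9, 18) → max 25
(3, 25, 9, 18, 3) → max 25
(25, 9, 18, 3, 15) → max 25
(9, 18, 3, 15, 13) → max 18
(18, 3, 15, 13, 23) → max 23
(3, 15, 13, 23, 25) → max 25
(15, 13, 23, 25, 18) → max 25
(13, 23, 25, 18, 14) → max 25
(23, 25, 18, 14, 18) → max 25
(25, 18, 14, 18, 23) → max 25
(18, 14, 18, 23, 15) → max 23
Lowest of these is 18.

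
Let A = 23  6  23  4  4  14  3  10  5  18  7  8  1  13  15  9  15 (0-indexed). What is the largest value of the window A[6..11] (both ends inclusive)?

18

Elements at indices 6..11: 3, 10, 5, 18, 7, 8
max(3, 10, 5, 18, 7, 8) = 18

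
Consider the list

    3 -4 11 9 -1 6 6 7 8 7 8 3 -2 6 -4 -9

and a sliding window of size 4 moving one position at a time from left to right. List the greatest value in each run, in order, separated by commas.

11, 11, 11, 9, 7, 8, 8, 8, 8, 8, 8, 6, 6

(3, -4, 11, 9) → max 11
(-4, 11, 9, -1) → max 11
(11, 9, -1, 6) → max 11
(9, -1, 6, 6) → max 9
(-1, 6, 6, 7) → max 7
(6, 6, 7, 8) → max 8
(6, 7, 8, 7) → max 8
(7, 8, 7, 8) → max 8
(8, 7, 8, 3) → max 8
(7, 8, 3, -2) → max 8
(8, 3, -2, 6) → max 8
(3, -2, 6, -4) → max 6
(-2, 6, -4, -9) → max 6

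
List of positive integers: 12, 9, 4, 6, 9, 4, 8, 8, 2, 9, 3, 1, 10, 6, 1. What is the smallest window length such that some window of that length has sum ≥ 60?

8

Extend right; whenever the sum reaches 60, record the length and shrink from the left:
add 12: running sum 12 < 60
add 9: running sum 21 < 60
add 4: running sum 25 < 60
add 6: running sum 31 < 60
add 9: running sum 40 < 60
add 4: running sum 44 < 60
add 8: running sum 52 < 60
add 8: shortest ending here [12, 9, 4, 6, 9, 4, 8, 8] sum 60, len 8
add 2: shortest ending here [12, 9, 4, 6, 9, 4, 8, 8, 2] sum 62, len 9
add 9: shortest ending here [12, 9, 4, 6, 9, 4, 8, 8, 2, 9] sum 71, len 10
add 3: shortest ending here [9, 4, 6, 9, 4, 8, 8, 2, 9, 3] sum 62, len 10
add 1: shortest ending here [9, 4, 6, 9, 4, 8, 8, 2, 9, 3, 1] sum 63, len 11
add 10: shortest ending here [6, 9, 4, 8, 8, 2, 9, 3, 1, 10] sum 60, len 10
add 6: shortest ending here [9, 4, 8, 8, 2, 9, 3, 1, 10, 6] sum 60, len 10
add 1: shortest ending here [9, 4, 8, 8, 2, 9, 3, 1, 10, 6, 1] sum 61, len 11
Shortest qualifying length: 8.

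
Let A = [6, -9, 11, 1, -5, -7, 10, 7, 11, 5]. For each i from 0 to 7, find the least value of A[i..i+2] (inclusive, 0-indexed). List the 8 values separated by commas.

-9, -9, -5, -7, -7, -7, 7, 5

[6, -9, 11] → min -9
[-9, 11, 1] → min -9
[11, 1, -5] → min -5
[1, -5, -7] → min -7
[-5, -7, 10] → min -7
[-7, 10, 7] → min -7
[10, 7, 11] → min 7
[7, 11, 5] → min 5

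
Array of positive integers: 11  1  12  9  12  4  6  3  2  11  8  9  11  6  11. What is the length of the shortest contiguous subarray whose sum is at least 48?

6

add 11: running sum 11 < 48
add 1: running sum 12 < 48
add 12: running sum 24 < 48
add 9: running sum 33 < 48
add 12: running sum 45 < 48
add 4: shortest ending here [11, 1, 12, 9, 12, 4] sum 49, len 6
add 6: shortest ending here [11, 1, 12, 9, 12, 4, 6] sum 55, len 7
add 3: shortest ending here [11, 1, 12, 9, 12, 4, 6, 3] sum 58, len 8
add 2: shortest ending here [12, 9, 12, 4, 6, 3, 2] sum 48, len 7
add 11: shortest ending here [12, 9, 12, 4, 6, 3, 2, 11] sum 59, len 8
add 8: shortest ending here [9, 12, 4, 6, 3, 2, 11, 8] sum 55, len 8
add 9: shortest ending here [12, 4, 6, 3, 2, 11, 8, 9] sum 55, len 8
add 11: shortest ending here [6, 3, 2, 11, 8, 9, 11] sum 50, len 7
add 6: shortest ending here [3, 2, 11, 8, 9, 11, 6] sum 50, len 7
add 11: shortest ending here [11, 8, 9, 11, 6, 11] sum 56, len 6
Shortest qualifying length: 6.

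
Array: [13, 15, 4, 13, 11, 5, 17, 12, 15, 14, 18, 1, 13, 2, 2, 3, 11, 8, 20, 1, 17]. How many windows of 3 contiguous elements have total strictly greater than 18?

[13, 15, 4] → sum 32  > 18 ✓
[15, 4, 13] → sum 32  > 18 ✓
[4, 13, 11] → sum 28  > 18 ✓
[13, 11, 5] → sum 29  > 18 ✓
[11, 5, 17] → sum 33  > 18 ✓
[5, 17, 12] → sum 34  > 18 ✓
[17, 12, 15] → sum 44  > 18 ✓
[12, 15, 14] → sum 41  > 18 ✓
[15, 14, 18] → sum 47  > 18 ✓
[14, 18, 1] → sum 33  > 18 ✓
[18, 1, 13] → sum 32  > 18 ✓
[1, 13, 2] → sum 16
[13, 2, 2] → sum 17
[2, 2, 3] → sum 7
[2, 3, 11] → sum 16
[3, 11, 8] → sum 22  > 18 ✓
[11, 8, 20] → sum 39  > 18 ✓
[8, 20, 1] → sum 29  > 18 ✓
[20, 1, 17] → sum 38  > 18 ✓
15 windows satisfy the condition.

15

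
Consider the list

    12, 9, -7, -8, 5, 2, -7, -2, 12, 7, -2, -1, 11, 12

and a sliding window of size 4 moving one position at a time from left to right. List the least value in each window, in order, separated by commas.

-8, -8, -8, -8, -7, -7, -7, -2, -2, -2, -2

[12, 9, -7, -8] → min -8
[9, -7, -8, 5] → min -8
[-7, -8, 5, 2] → min -8
[-8, 5, 2, -7] → min -8
[5, 2, -7, -2] → min -7
[2, -7, -2, 12] → min -7
[-7, -2, 12, 7] → min -7
[-2, 12, 7, -2] → min -2
[12, 7, -2, -1] → min -2
[7, -2, -1, 11] → min -2
[-2, -1, 11, 12] → min -2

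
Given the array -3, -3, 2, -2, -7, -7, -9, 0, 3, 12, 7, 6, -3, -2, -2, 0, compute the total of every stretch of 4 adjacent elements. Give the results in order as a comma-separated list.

-6, -10, -14, -25, -23, -13, 6, 22, 28, 22, 8, -1, -7

Sliding a size-4 window across the 16 values:
(-3, -3, 2, -2) → sum -6
(-3, 2, -2, -7) → sum -10
(2, -2, -7, -7) → sum -14
(-2, -7, -7, -9) → sum -25
(-7, -7, -9, 0) → sum -23
(-7, -9, 0, 3) → sum -13
(-9, 0, 3, 12) → sum 6
(0, 3, 12, 7) → sum 22
(3, 12, 7, 6) → sum 28
(12, 7, 6, -3) → sum 22
(7, 6, -3, -2) → sum 8
(6, -3, -2, -2) → sum -1
(-3, -2, -2, 0) → sum -7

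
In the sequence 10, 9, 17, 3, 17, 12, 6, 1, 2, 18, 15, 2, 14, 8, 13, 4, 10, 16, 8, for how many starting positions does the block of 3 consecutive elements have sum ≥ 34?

7

(10, 9, 17) → sum 36  ≥ 34 ✓
(9, 17, 3) → sum 29
(17, 3, 17) → sum 37  ≥ 34 ✓
(3, 17, 12) → sum 32
(17, 12, 6) → sum 35  ≥ 34 ✓
(12, 6, 1) → sum 19
(6, 1, 2) → sum 9
(1, 2, 18) → sum 21
(2, 18, 15) → sum 35  ≥ 34 ✓
(18, 15, 2) → sum 35  ≥ 34 ✓
(15, 2, 14) → sum 31
(2, 14, 8) → sum 24
(14, 8, 13) → sum 35  ≥ 34 ✓
(8, 13, 4) → sum 25
(13, 4, 10) → sum 27
(4, 10, 16) → sum 30
(10, 16, 8) → sum 34  ≥ 34 ✓
7 windows satisfy the condition.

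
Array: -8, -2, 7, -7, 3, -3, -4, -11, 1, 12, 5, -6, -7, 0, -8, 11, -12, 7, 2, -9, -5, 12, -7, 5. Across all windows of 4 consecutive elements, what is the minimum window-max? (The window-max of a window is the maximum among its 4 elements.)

Window maxs for each of the 21 positions:
[-8, -2, 7, -7] → max 7
[-2, 7, -7, 3] → max 7
[7, -7, 3, -3] → max 7
[-7, 3, -3, -4] → max 3
[3, -3, -4, -11] → max 3
[-3, -4, -11, 1] → max 1
[-4, -11, 1, 12] → max 12
[-11, 1, 12, 5] → max 12
[1, 12, 5, -6] → max 12
[12, 5, -6, -7] → max 12
[5, -6, -7, 0] → max 5
[-6, -7, 0, -8] → max 0
[-7, 0, -8, 11] → max 11
[0, -8, 11, -12] → max 11
[-8, 11, -12, 7] → max 11
[11, -12, 7, 2] → max 11
[-12, 7, 2, -9] → max 7
[7, 2, -9, -5] → max 7
[2, -9, -5, 12] → max 12
[-9, -5, 12, -7] → max 12
[-5, 12, -7, 5] → max 12
Minimum of these is 0.

0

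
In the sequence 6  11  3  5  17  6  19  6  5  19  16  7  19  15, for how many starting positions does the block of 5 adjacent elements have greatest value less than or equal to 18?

[6, 11, 3, 5, 17] → max 17  ≤ 18 ✓
[11, 3, 5, 17, 6] → max 17  ≤ 18 ✓
[3, 5, 17, 6, 19] → max 19
[5, 17, 6, 19, 6] → max 19
[17, 6, 19, 6, 5] → max 19
[6, 19, 6, 5, 19] → max 19
[19, 6, 5, 19, 16] → max 19
[6, 5, 19, 16, 7] → max 19
[5, 19, 16, 7, 19] → max 19
[19, 16, 7, 19, 15] → max 19
2 windows satisfy the condition.

2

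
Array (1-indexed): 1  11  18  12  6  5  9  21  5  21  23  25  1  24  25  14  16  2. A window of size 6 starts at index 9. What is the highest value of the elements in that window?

Elements at indices 9..14: 5, 21, 23, 25, 1, 24
max(5, 21, 23, 25, 1, 24) = 25

25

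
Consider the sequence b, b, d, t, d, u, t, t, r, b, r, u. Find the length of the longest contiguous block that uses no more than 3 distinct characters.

[b] 1 distinct, len 1
[b, b] 1 distinct, len 2
[b, b, d] 2 distinct, len 3
[b, b, d, t] 3 distinct, len 4
[b, b, d, t, d] 3 distinct, len 5
[d, t, d, u] 3 distinct, len 4
[d, t, d, u, t] 3 distinct, len 5
[d, t, d, u, t, t] 3 distinct, len 6
[u, t, t, r] 3 distinct, len 4
[t, t, r, b] 3 distinct, len 4
[t, t, r, b, r] 3 distinct, len 5
[r, b, r, u] 3 distinct, len 4
Longest length with ≤3 distinct: 6.

6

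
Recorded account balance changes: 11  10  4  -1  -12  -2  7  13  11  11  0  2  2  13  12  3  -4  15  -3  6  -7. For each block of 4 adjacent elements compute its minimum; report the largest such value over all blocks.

7

(11, 10, 4, -1) → min -1
(10, 4, -1, -12) → min -12
(4, -1, -12, -2) → min -12
(-1, -12, -2, 7) → min -12
(-12, -2, 7, 13) → min -12
(-2, 7, 13, 11) → min -2
(7, 13, 11, 11) → min 7
(13, 11, 11, 0) → min 0
(11, 11, 0, 2) → min 0
(11, 0, 2, 2) → min 0
(0, 2, 2, 13) → min 0
(2, 2, 13, 12) → min 2
(2, 13, 12, 3) → min 2
(13, 12, 3, -4) → min -4
(12, 3, -4, 15) → min -4
(3, -4, 15, -3) → min -4
(-4, 15, -3, 6) → min -4
(15, -3, 6, -7) → min -7
Largest of these is 7.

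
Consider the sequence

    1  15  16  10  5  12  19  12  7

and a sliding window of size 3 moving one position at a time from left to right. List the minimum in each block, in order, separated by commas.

(1, 15, 16) → min 1
(15, 16, 10) → min 10
(16, 10, 5) → min 5
(10, 5, 12) → min 5
(5, 12, 19) → min 5
(12, 19, 12) → min 12
(19, 12, 7) → min 7

1, 10, 5, 5, 5, 12, 7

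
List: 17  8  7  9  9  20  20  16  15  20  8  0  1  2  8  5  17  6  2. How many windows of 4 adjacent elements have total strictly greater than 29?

12

(17, 8, 7, 9) → sum 41  > 29 ✓
(8, 7, 9, 9) → sum 33  > 29 ✓
(7, 9, 9, 20) → sum 45  > 29 ✓
(9, 9, 20, 20) → sum 58  > 29 ✓
(9, 20, 20, 16) → sum 65  > 29 ✓
(20, 20, 16, 15) → sum 71  > 29 ✓
(20, 16, 15, 20) → sum 71  > 29 ✓
(16, 15, 20, 8) → sum 59  > 29 ✓
(15, 20, 8, 0) → sum 43  > 29 ✓
(20, 8, 0, 1) → sum 29
(8, 0, 1, 2) → sum 11
(0, 1, 2, 8) → sum 11
(1, 2, 8, 5) → sum 16
(2, 8, 5, 17) → sum 32  > 29 ✓
(8, 5, 17, 6) → sum 36  > 29 ✓
(5, 17, 6, 2) → sum 30  > 29 ✓
12 windows satisfy the condition.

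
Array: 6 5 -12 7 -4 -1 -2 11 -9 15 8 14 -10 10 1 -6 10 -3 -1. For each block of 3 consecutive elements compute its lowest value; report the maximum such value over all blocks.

Window mins for each of the 17 positions:
6 5 -12 → min -12
5 -12 7 → min -12
-12 7 -4 → min -12
7 -4 -1 → min -4
-4 -1 -2 → min -4
-1 -2 11 → min -2
-2 11 -9 → min -9
11 -9 15 → min -9
-9 15 8 → min -9
15 8 14 → min 8
8 14 -10 → min -10
14 -10 10 → min -10
-10 10 1 → min -10
10 1 -6 → min -6
1 -6 10 → min -6
-6 10 -3 → min -6
10 -3 -1 → min -3
Maximum of these is 8.

8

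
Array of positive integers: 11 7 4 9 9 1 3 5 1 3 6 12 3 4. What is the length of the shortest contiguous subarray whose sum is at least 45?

Extend right; whenever the sum reaches 45, record the length and shrink from the left:
add 11: running sum 11 < 45
add 7: running sum 18 < 45
add 4: running sum 22 < 45
add 9: running sum 31 < 45
add 9: running sum 40 < 45
add 1: running sum 41 < 45
add 3: running sum 44 < 45
end 7: [11, 7, 4, 9, 9, 1, 3, 5] sum 49, len 8
end 8: [11, 7, 4, 9, 9, 1, 3, 5, 1] sum 50, len 9
end 9: [11, 7, 4, 9, 9, 1, 3, 5, 1, 3] sum 53, len 10
end 10: [7, 4, 9, 9, 1, 3, 5, 1, 3, 6] sum 48, len 10
end 11: [9, 9, 1, 3, 5, 1, 3, 6, 12] sum 49, len 9
end 12: [9, 9, 1, 3, 5, 1, 3, 6, 12, 3] sum 52, len 10
end 13: [9, 1, 3, 5, 1, 3, 6, 12, 3, 4] sum 47, len 10
Shortest qualifying length: 8.

8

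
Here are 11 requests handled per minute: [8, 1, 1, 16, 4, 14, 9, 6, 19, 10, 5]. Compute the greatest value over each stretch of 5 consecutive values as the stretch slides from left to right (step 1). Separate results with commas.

8 1 1 16 4 → max 16
1 1 16 4 14 → max 16
1 16 4 14 9 → max 16
16 4 14 9 6 → max 16
4 14 9 6 19 → max 19
14 9 6 19 10 → max 19
9 6 19 10 5 → max 19

16, 16, 16, 16, 19, 19, 19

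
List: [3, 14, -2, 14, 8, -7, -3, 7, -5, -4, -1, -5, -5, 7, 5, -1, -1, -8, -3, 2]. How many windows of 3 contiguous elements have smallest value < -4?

13

[3, 14, -2] → min -2
[14, -2, 14] → min -2
[-2, 14, 8] → min -2
[14, 8, -7] → min -7  < -4 ✓
[8, -7, -3] → min -7  < -4 ✓
[-7, -3, 7] → min -7  < -4 ✓
[-3, 7, -5] → min -5  < -4 ✓
[7, -5, -4] → min -5  < -4 ✓
[-5, -4, -1] → min -5  < -4 ✓
[-4, -1, -5] → min -5  < -4 ✓
[-1, -5, -5] → min -5  < -4 ✓
[-5, -5, 7] → min -5  < -4 ✓
[-5, 7, 5] → min -5  < -4 ✓
[7, 5, -1] → min -1
[5, -1, -1] → min -1
[-1, -1, -8] → min -8  < -4 ✓
[-1, -8, -3] → min -8  < -4 ✓
[-8, -3, 2] → min -8  < -4 ✓
13 windows satisfy the condition.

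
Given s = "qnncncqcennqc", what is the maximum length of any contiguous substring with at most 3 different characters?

8

Extend right; when distinct count exceeds 3, shrink from the left:
[q] 1 distinct, len 1
[q, n] 2 distinct, len 2
[q, n, n] 2 distinct, len 3
[q, n, n, c] 3 distinct, len 4
[q, n, n, c, n] 3 distinct, len 5
[q, n, n, c, n, c] 3 distinct, len 6
[q, n, n, c, n, c, q] 3 distinct, len 7
[q, n, n, c, n, c, q, c] 3 distinct, len 8
[c, q, c, e] 3 distinct, len 4
[c, e, n] 3 distinct, len 3
[c, e, n, n] 3 distinct, len 4
[e, n, n, q] 3 distinct, len 4
[n, n, q, c] 3 distinct, len 4
Longest length with ≤3 distinct: 8.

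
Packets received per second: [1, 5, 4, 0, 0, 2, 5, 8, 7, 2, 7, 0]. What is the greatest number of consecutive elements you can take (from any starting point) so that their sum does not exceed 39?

10

[1] sum 1 len 1
[1, 5] sum 6 len 2
[1, 5, 4] sum 10 len 3
[1, 5, 4, 0] sum 10 len 4
[1, 5, 4, 0, 0] sum 10 len 5
[1, 5, 4, 0, 0, 2] sum 12 len 6
[1, 5, 4, 0, 0, 2, 5] sum 17 len 7
[1, 5, 4, 0, 0, 2, 5, 8] sum 25 len 8
[1, 5, 4, 0, 0, 2, 5, 8, 7] sum 32 len 9
[1, 5, 4, 0, 0, 2, 5, 8, 7, 2] sum 34 len 10
[4, 0, 0, 2, 5, 8, 7, 2, 7] sum 35 len 9
[4, 0, 0, 2, 5, 8, 7, 2, 7, 0] sum 35 len 10
Longest length seen: 10.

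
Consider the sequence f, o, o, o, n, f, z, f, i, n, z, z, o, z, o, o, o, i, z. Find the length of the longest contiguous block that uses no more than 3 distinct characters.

add f: window [f] (1 distinct), len 1
add o: window [f, o] (2 distinct), len 2
add o: window [f, o, o] (2 distinct), len 3
add o: window [f, o, o, o] (2 distinct), len 4
add n: window [f, o, o, o, n] (3 distinct), len 5
add f: window [f, o, o, o, n, f] (3 distinct), len 6
add z: window [n, f, z] (3 distinct), len 3
add f: window [n, f, z, f] (3 distinct), len 4
add i: window [f, z, f, i] (3 distinct), len 4
add n: window [f, i, n] (3 distinct), len 3
add z: window [i, n, z] (3 distinct), len 3
add z: window [i, n, z, z] (3 distinct), len 4
add o: window [n, z, z, o] (3 distinct), len 4
add z: window [n, z, z, o, z] (3 distinct), len 5
add o: window [n, z, z, o, z, o] (3 distinct), len 6
add o: window [n, z, z, o, z, o, o] (3 distinct), len 7
add o: window [n, z, z, o, z, o, o, o] (3 distinct), len 8
add i: window [z, z, o, z, o, o, o, i] (3 distinct), len 8
add z: window [z, z, o, z, o, o, o, i, z] (3 distinct), len 9
Longest length with ≤3 distinct: 9.

9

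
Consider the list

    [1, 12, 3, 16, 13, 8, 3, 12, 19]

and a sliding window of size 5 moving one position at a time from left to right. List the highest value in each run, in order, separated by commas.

Sliding a size-5 window across the 9 values:
[1, 12, 3, 16, 13] → max 16
[12, 3, 16, 13, 8] → max 16
[3, 16, 13, 8, 3] → max 16
[16, 13, 8, 3, 12] → max 16
[13, 8, 3, 12, 19] → max 19

16, 16, 16, 16, 19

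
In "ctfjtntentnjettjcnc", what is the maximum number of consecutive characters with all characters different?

[c] len 1
[c, t] len 2
[c, t, f] len 3
[c, t, f, j] len 4
[f, j, t] len 3
[f, j, t, n] len 4
[n, t] len 2
[n, t, e] len 3
[t, e, n] len 3
[e, n, t] len 3
[t, n] len 2
[t, n, j] len 3
[t, n, j, e] len 4
[n, j, e, t] len 4
[t] len 1
[t, j] len 2
[t, j, c] len 3
[t, j, c, n] len 4
[n, c] len 2
Longest all-distinct length: 4.

4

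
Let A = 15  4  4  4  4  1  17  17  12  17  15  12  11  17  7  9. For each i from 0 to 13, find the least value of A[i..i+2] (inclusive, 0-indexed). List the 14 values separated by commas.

Sliding a size-3 window across the 16 values:
15 4 4 → min 4
4 4 4 → min 4
4 4 4 → min 4
4 4 1 → min 1
4 1 17 → min 1
1 17 17 → min 1
17 17 12 → min 12
17 12 17 → min 12
12 17 15 → min 12
17 15 12 → min 12
15 12 11 → min 11
12 11 17 → min 11
11 17 7 → min 7
17 7 9 → min 7

4, 4, 4, 1, 1, 1, 12, 12, 12, 12, 11, 11, 7, 7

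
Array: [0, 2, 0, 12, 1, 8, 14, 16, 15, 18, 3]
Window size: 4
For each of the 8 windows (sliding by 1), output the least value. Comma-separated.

[0, 2, 0, 12] → min 0
[2, 0, 12, 1] → min 0
[0, 12, 1, 8] → min 0
[12, 1, 8, 14] → min 1
[1, 8, 14, 16] → min 1
[8, 14, 16, 15] → min 8
[14, 16, 15, 18] → min 14
[16, 15, 18, 3] → min 3

0, 0, 0, 1, 1, 8, 14, 3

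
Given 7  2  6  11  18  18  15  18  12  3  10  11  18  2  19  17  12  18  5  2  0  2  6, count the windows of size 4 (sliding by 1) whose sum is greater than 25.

[7, 2, 6, 11] → sum 26  > 25 ✓
[2, 6, 11, 18] → sum 37  > 25 ✓
[6, 11, 18, 18] → sum 53  > 25 ✓
[11, 18, 18, 15] → sum 62  > 25 ✓
[18, 18, 15, 18] → sum 69  > 25 ✓
[18, 15, 18, 12] → sum 63  > 25 ✓
[15, 18, 12, 3] → sum 48  > 25 ✓
[18, 12, 3, 10] → sum 43  > 25 ✓
[12, 3, 10, 11] → sum 36  > 25 ✓
[3, 10, 11, 18] → sum 42  > 25 ✓
[10, 11, 18, 2] → sum 41  > 25 ✓
[11, 18, 2, 19] → sum 50  > 25 ✓
[18, 2, 19, 17] → sum 56  > 25 ✓
[2, 19, 17, 12] → sum 50  > 25 ✓
[19, 17, 12, 18] → sum 66  > 25 ✓
[17, 12, 18, 5] → sum 52  > 25 ✓
[12, 18, 5, 2] → sum 37  > 25 ✓
[18, 5, 2, 0] → sum 25
[5, 2, 0, 2] → sum 9
[2, 0, 2, 6] → sum 10
17 windows satisfy the condition.

17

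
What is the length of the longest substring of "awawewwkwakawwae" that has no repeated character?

[a] len 1
[a, w] len 2
[w, a] len 2
[a, w] len 2
[a, w, e] len 3
[e, w] len 2
[w] len 1
[w, k] len 2
[k, w] len 2
[k, w, a] len 3
[w, a, k] len 3
[k, a] len 2
[k, a, w] len 3
[w] len 1
[w, a] len 2
[w, a, e] len 3
Longest all-distinct length: 3.

3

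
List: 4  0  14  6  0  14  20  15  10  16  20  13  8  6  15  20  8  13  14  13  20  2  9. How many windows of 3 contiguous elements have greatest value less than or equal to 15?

4 0 14 → max 14  ≤ 15 ✓
0 14 6 → max 14  ≤ 15 ✓
14 6 0 → max 14  ≤ 15 ✓
6 0 14 → max 14  ≤ 15 ✓
0 14 20 → max 20
14 20 15 → max 20
20 15 10 → max 20
15 10 16 → max 16
10 16 20 → max 20
16 20 13 → max 20
20 13 8 → max 20
13 8 6 → max 13  ≤ 15 ✓
8 6 15 → max 15  ≤ 15 ✓
6 15 20 → max 20
15 20 8 → max 20
20 8 13 → max 20
8 13 14 → max 14  ≤ 15 ✓
13 14 13 → max 14  ≤ 15 ✓
14 13 20 → max 20
13 20 2 → max 20
20 2 9 → max 20
8 windows satisfy the condition.

8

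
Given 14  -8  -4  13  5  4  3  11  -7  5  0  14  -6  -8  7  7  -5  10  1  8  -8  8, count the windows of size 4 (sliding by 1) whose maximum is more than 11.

8

14 -8 -4 13 → max 14  > 11 ✓
-8 -4 13 5 → max 13  > 11 ✓
-4 13 5 4 → max 13  > 11 ✓
13 5 4 3 → max 13  > 11 ✓
5 4 3 11 → max 11
4 3 11 -7 → max 11
3 11 -7 5 → max 11
11 -7 5 0 → max 11
-7 5 0 14 → max 14  > 11 ✓
5 0 14 -6 → max 14  > 11 ✓
0 14 -6 -8 → max 14  > 11 ✓
14 -6 -8 7 → max 14  > 11 ✓
-6 -8 7 7 → max 7
-8 7 7 -5 → max 7
7 7 -5 10 → max 10
7 -5 10 1 → max 10
-5 10 1 8 → max 10
10 1 8 -8 → max 10
1 8 -8 8 → max 8
8 windows satisfy the condition.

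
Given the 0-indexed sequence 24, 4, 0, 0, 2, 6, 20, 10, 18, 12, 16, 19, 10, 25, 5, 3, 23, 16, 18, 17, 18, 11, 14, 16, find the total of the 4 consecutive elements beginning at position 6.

Elements at indices 6..9: 20, 10, 18, 12
sum(20, 10, 18, 12) = 60

60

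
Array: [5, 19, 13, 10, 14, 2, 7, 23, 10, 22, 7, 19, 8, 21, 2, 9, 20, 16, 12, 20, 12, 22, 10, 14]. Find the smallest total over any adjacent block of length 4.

33

5 19 13 10 → sum 47
19 13 10 14 → sum 56
13 10 14 2 → sum 39
10 14 2 7 → sum 33
14 2 7 23 → sum 46
2 7 23 10 → sum 42
7 23 10 22 → sum 62
23 10 22 7 → sum 62
10 22 7 19 → sum 58
22 7 19 8 → sum 56
7 19 8 21 → sum 55
19 8 21 2 → sum 50
8 21 2 9 → sum 40
21 2 9 20 → sum 52
2 9 20 16 → sum 47
9 20 16 12 → sum 57
20 16 12 20 → sum 68
16 12 20 12 → sum 60
12 20 12 22 → sum 66
20 12 22 10 → sum 64
12 22 10 14 → sum 58
Smallest of these is 33.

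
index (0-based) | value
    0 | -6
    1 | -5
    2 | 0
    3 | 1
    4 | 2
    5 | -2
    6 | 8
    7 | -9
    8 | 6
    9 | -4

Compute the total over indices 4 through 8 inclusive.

Elements at indices 4..8: 2, -2, 8, -9, 6
sum(2, -2, 8, -9, 6) = 5

5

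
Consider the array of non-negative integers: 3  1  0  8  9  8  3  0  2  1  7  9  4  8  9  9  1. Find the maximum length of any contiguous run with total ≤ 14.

→ 3: sum 3, len 1
→ 1: sum 4, len 2
→ 0: sum 4, len 3
→ 8: sum 12, len 4
→ 9 (dropped 3, 1, 0, 8): sum 9, len 1
→ 8 (dropped 9): sum 8, len 1
→ 3: sum 11, len 2
→ 0: sum 11, len 3
→ 2: sum 13, len 4
→ 1: sum 14, len 5
→ 7 (dropped 8): sum 13, len 5
→ 9 (dropped 3, 0, 2, 1, 7): sum 9, len 1
→ 4: sum 13, len 2
→ 8 (dropped 9): sum 12, len 2
→ 9 (dropped 4, 8): sum 9, len 1
→ 9 (dropped 9): sum 9, len 1
→ 1: sum 10, len 2
Longest length seen: 5.

5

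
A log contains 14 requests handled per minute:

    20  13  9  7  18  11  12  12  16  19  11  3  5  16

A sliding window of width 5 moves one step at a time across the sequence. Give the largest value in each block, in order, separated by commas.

Sliding a size-5 window across the 14 values:
[20, 13, 9, 7, 18] → max 20
[13, 9, 7, 18, 11] → max 18
[9, 7, 18, 11, 12] → max 18
[7, 18, 11, 12, 12] → max 18
[18, 11, 12, 12, 16] → max 18
[11, 12, 12, 16, 19] → max 19
[12, 12, 16, 19, 11] → max 19
[12, 16, 19, 11, 3] → max 19
[16, 19, 11, 3, 5] → max 19
[19, 11, 3, 5, 16] → max 19

20, 18, 18, 18, 18, 19, 19, 19, 19, 19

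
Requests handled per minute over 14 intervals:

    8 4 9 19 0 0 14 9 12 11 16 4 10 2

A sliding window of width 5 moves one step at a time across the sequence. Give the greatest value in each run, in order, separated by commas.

Sliding a size-5 window across the 14 values:
(8, 4, 9, 19, 0) → max 19
(4, 9, 19, 0, 0) → max 19
(9, 19, 0, 0, 14) → max 19
(19, 0, 0, 14, 9) → max 19
(0, 0, 14, 9, 12) → max 14
(0, 14, 9, 12, 11) → max 14
(14, 9, 12, 11, 16) → max 16
(9, 12, 11, 16, 4) → max 16
(12, 11, 16, 4, 10) → max 16
(11, 16, 4, 10, 2) → max 16

19, 19, 19, 19, 14, 14, 16, 16, 16, 16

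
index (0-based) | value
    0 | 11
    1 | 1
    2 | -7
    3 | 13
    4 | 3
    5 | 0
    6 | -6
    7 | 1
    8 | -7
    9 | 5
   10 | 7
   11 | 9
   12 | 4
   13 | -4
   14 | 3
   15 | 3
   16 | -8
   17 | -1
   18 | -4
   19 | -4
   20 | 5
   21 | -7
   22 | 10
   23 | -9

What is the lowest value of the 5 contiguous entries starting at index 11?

-4

Elements at indices 11..15: 9, 4, -4, 3, 3
min(9, 4, -4, 3, 3) = -4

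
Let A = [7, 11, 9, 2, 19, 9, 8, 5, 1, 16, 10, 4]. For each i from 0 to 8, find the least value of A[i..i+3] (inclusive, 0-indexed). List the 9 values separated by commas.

2, 2, 2, 2, 5, 1, 1, 1, 1

Sliding a size-4 window across the 12 values:
(7, 11, 9, 2) → min 2
(11, 9, 2, 19) → min 2
(9, 2, 19, 9) → min 2
(2, 19, 9, 8) → min 2
(19, 9, 8, 5) → min 5
(9, 8, 5, 1) → min 1
(8, 5, 1, 16) → min 1
(5, 1, 16, 10) → min 1
(1, 16, 10, 4) → min 1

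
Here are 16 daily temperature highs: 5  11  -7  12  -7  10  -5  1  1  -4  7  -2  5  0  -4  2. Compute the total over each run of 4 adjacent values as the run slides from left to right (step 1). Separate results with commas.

21, 9, 8, 10, -1, 7, -7, 5, 2, 6, 10, -1, 3

5 11 -7 12 → sum 21
11 -7 12 -7 → sum 9
-7 12 -7 10 → sum 8
12 -7 10 -5 → sum 10
-7 10 -5 1 → sum -1
10 -5 1 1 → sum 7
-5 1 1 -4 → sum -7
1 1 -4 7 → sum 5
1 -4 7 -2 → sum 2
-4 7 -2 5 → sum 6
7 -2 5 0 → sum 10
-2 5 0 -4 → sum -1
5 0 -4 2 → sum 3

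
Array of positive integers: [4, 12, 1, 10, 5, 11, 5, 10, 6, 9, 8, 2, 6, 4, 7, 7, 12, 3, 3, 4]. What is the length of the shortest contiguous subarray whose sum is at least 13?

add 4: running sum 4 < 13
add 12: shortest ending here [4, 12] sum 16, len 2
add 1: shortest ending here [12, 1] sum 13, len 2
add 10: shortest ending here [12, 1, 10] sum 23, len 3
add 5: shortest ending here [10, 5] sum 15, len 2
add 11: shortest ending here [5, 11] sum 16, len 2
add 5: shortest ending here [11, 5] sum 16, len 2
add 10: shortest ending here [5, 10] sum 15, len 2
add 6: shortest ending here [10, 6] sum 16, len 2
add 9: shortest ending here [6, 9] sum 15, len 2
add 8: shortest ending here [9, 8] sum 17, len 2
add 2: shortest ending here [9, 8, 2] sum 19, len 3
add 6: shortest ending here [8, 2, 6] sum 16, len 3
add 4: shortest ending here [8, 2, 6, 4] sum 20, len 4
add 7: shortest ending here [6, 4, 7] sum 17, len 3
add 7: shortest ending here [7, 7] sum 14, len 2
add 12: shortest ending here [7, 12] sum 19, len 2
add 3: shortest ending here [12, 3] sum 15, len 2
add 3: shortest ending here [12, 3, 3] sum 18, len 3
add 4: shortest ending here [12, 3, 3, 4] sum 22, len 4
Shortest qualifying length: 2.

2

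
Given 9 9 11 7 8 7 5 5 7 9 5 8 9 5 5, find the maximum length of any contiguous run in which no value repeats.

4

[9] len 1
[9] len 1
[9, 11] len 2
[9, 11, 7] len 3
[9, 11, 7, 8] len 4
[8, 7] len 2
[8, 7, 5] len 3
[5] len 1
[5, 7] len 2
[5, 7, 9] len 3
[7, 9, 5] len 3
[7, 9, 5, 8] len 4
[5, 8, 9] len 3
[8, 9, 5] len 3
[5] len 1
Longest all-distinct length: 4.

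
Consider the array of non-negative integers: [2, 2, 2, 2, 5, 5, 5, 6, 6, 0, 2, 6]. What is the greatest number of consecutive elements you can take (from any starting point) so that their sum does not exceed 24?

7

[2] sum 2 len 1
[2, 2] sum 4 len 2
[2, 2, 2] sum 6 len 3
[2, 2, 2, 2] sum 8 len 4
[2, 2, 2, 2, 5] sum 13 len 5
[2, 2, 2, 2, 5, 5] sum 18 len 6
[2, 2, 2, 2, 5, 5, 5] sum 23 len 7
[2, 5, 5, 5, 6] sum 23 len 5
[5, 5, 6, 6] sum 22 len 4
[5, 5, 6, 6, 0] sum 22 len 5
[5, 5, 6, 6, 0, 2] sum 24 len 6
[6, 6, 0, 2, 6] sum 20 len 5
Longest length seen: 7.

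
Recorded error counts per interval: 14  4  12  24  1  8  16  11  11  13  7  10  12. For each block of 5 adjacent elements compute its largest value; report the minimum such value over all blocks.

13

Each size-5 window and its max:
(14, 4, 12, 24, 1) → max 24
(4, 12, 24, 1, 8) → max 24
(12, 24, 1, 8, 16) → max 24
(24, 1, 8, 16, 11) → max 24
(1, 8, 16, 11, 11) → max 16
(8, 16, 11, 11, 13) → max 16
(16, 11, 11, 13, 7) → max 16
(11, 11, 13, 7, 10) → max 13
(11, 13, 7, 10, 12) → max 13
Minimum of these is 13.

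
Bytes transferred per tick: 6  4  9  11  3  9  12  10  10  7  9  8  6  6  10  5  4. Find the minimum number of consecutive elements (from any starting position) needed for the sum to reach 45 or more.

add 6: running sum 6 < 45
add 4: running sum 10 < 45
add 9: running sum 19 < 45
add 11: running sum 30 < 45
add 3: running sum 33 < 45
add 9: running sum 42 < 45
end 6: [4, 9, 11, 3, 9, 12] sum 48, len 6
end 7: [11, 3, 9, 12, 10] sum 45, len 5
end 8: [11, 3, 9, 12, 10, 10] sum 55, len 6
end 9: [9, 12, 10, 10, 7] sum 48, len 5
end 10: [12, 10, 10, 7, 9] sum 48, len 5
end 11: [12, 10, 10, 7, 9, 8] sum 56, len 6
end 12: [10, 10, 7, 9, 8, 6] sum 50, len 6
end 13: [10, 7, 9, 8, 6, 6] sum 46, len 6
end 14: [7, 9, 8, 6, 6, 10] sum 46, len 6
end 15: [7, 9, 8, 6, 6, 10, 5] sum 51, len 7
end 16: [9, 8, 6, 6, 10, 5, 4] sum 48, len 7
Shortest qualifying length: 5.

5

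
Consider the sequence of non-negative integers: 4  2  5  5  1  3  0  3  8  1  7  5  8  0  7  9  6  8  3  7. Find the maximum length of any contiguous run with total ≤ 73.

16

add 4: [4] sum 4, len 1
add 2: [4, 2] sum 6, len 2
add 5: [4, 2, 5] sum 11, len 3
add 5: [4, 2, 5, 5] sum 16, len 4
add 1: [4, 2, 5, 5, 1] sum 17, len 5
add 3: [4, 2, 5, 5, 1, 3] sum 20, len 6
add 0: [4, 2, 5, 5, 1, 3, 0] sum 20, len 7
add 3: [4, 2, 5, 5, 1, 3, 0, 3] sum 23, len 8
add 8: [4, 2, 5, 5, 1, 3, 0, 3, 8] sum 31, len 9
add 1: [4, 2, 5, 5, 1, 3, 0, 3, 8, 1] sum 32, len 10
add 7: [4, 2, 5, 5, 1, 3, 0, 3, 8, 1, 7] sum 39, len 11
add 5: [4, 2, 5, 5, 1, 3, 0, 3, 8, 1, 7, 5] sum 44, len 12
add 8: [4, 2, 5, 5, 1, 3, 0, 3, 8, 1, 7, 5, 8] sum 52, len 13
add 0: [4, 2, 5, 5, 1, 3, 0, 3, 8, 1, 7, 5, 8, 0] sum 52, len 14
add 7: [4, 2, 5, 5, 1, 3, 0, 3, 8, 1, 7, 5, 8, 0, 7] sum 59, len 15
add 9: [4, 2, 5, 5, 1, 3, 0, 3, 8, 1, 7, 5, 8, 0, 7, 9] sum 68, len 16
add 6: [2, 5, 5, 1, 3, 0, 3, 8, 1, 7, 5, 8, 0, 7, 9, 6] sum 70, len 16
add 8: [5, 1, 3, 0, 3, 8, 1, 7, 5, 8, 0, 7, 9, 6, 8] sum 71, len 15
add 3: [1, 3, 0, 3, 8, 1, 7, 5, 8, 0, 7, 9, 6, 8, 3] sum 69, len 15
add 7: [0, 3, 8, 1, 7, 5, 8, 0, 7, 9, 6, 8, 3, 7] sum 72, len 14
Longest length seen: 16.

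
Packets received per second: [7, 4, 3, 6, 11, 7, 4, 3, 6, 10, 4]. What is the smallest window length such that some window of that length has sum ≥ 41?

add 7: running sum 7 < 41
add 4: running sum 11 < 41
add 3: running sum 14 < 41
add 6: running sum 20 < 41
add 11: running sum 31 < 41
add 7: running sum 38 < 41
add 4: shortest ending here [7, 4, 3, 6, 11, 7, 4] sum 42, len 7
add 3: shortest ending here [7, 4, 3, 6, 11, 7, 4, 3] sum 45, len 8
add 6: shortest ending here [4, 3, 6, 11, 7, 4, 3, 6] sum 44, len 8
add 10: shortest ending here [11, 7, 4, 3, 6, 10] sum 41, len 6
add 4: shortest ending here [11, 7, 4, 3, 6, 10, 4] sum 45, len 7
Shortest qualifying length: 6.

6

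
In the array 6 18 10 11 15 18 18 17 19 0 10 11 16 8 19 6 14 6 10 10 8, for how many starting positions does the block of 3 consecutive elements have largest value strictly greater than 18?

6

(6, 18, 10) → max 18
(18, 10, 11) → max 18
(10, 11, 15) → max 15
(11, 15, 18) → max 18
(15, 18, 18) → max 18
(18, 18, 17) → max 18
(18, 17, 19) → max 19  > 18 ✓
(17, 19, 0) → max 19  > 18 ✓
(19, 0, 10) → max 19  > 18 ✓
(0, 10, 11) → max 11
(10, 11, 16) → max 16
(11, 16, 8) → max 16
(16, 8, 19) → max 19  > 18 ✓
(8, 19, 6) → max 19  > 18 ✓
(19, 6, 14) → max 19  > 18 ✓
(6, 14, 6) → max 14
(14, 6, 10) → max 14
(6, 10, 10) → max 10
(10, 10, 8) → max 10
6 windows satisfy the condition.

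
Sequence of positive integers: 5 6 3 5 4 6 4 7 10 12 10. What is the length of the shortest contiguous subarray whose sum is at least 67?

add 5: running sum 5 < 67
add 6: running sum 11 < 67
add 3: running sum 14 < 67
add 5: running sum 19 < 67
add 4: running sum 23 < 67
add 6: running sum 29 < 67
add 4: running sum 33 < 67
add 7: running sum 40 < 67
add 10: running sum 50 < 67
add 12: running sum 62 < 67
add 10: shortest ending here [6, 3, 5, 4, 6, 4, 7, 10, 12, 10] sum 67, len 10
Shortest qualifying length: 10.

10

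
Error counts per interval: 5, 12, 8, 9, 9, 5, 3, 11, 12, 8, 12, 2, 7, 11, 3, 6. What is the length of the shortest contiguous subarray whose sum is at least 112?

Extend right; whenever the sum reaches 112, record the length and shrink from the left:
add 5: running sum 5 < 112
add 12: running sum 17 < 112
add 8: running sum 25 < 112
add 9: running sum 34 < 112
add 9: running sum 43 < 112
add 5: running sum 48 < 112
add 3: running sum 51 < 112
add 11: running sum 62 < 112
add 12: running sum 74 < 112
add 8: running sum 82 < 112
add 12: running sum 94 < 112
add 2: running sum 96 < 112
add 7: running sum 103 < 112
add 11: shortest ending here [5, 12, 8, 9, 9, 5, 3, 11, 12, 8, 12, 2, 7, 11] sum 114, len 14
add 3: shortest ending here [12, 8, 9, 9, 5, 3, 11, 12, 8, 12, 2, 7, 11, 3] sum 112, len 14
add 6: shortest ending here [12, 8, 9, 9, 5, 3, 11, 12, 8, 12, 2, 7, 11, 3, 6] sum 118, len 15
Shortest qualifying length: 14.

14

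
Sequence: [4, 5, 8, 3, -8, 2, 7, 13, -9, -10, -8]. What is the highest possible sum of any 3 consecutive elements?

4 5 8 → sum 17
5 8 3 → sum 16
8 3 -8 → sum 3
3 -8 2 → sum -3
-8 2 7 → sum 1
2 7 13 → sum 22
7 13 -9 → sum 11
13 -9 -10 → sum -6
-9 -10 -8 → sum -27
Highest of these is 22.

22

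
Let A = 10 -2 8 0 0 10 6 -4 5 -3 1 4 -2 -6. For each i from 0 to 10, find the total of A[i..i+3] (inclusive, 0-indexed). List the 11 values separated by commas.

16, 6, 18, 16, 12, 17, 4, -1, 7, 0, -3

10 -2 8 0 → sum 16
-2 8 0 0 → sum 6
8 0 0 10 → sum 18
0 0 10 6 → sum 16
0 10 6 -4 → sum 12
10 6 -4 5 → sum 17
6 -4 5 -3 → sum 4
-4 5 -3 1 → sum -1
5 -3 1 4 → sum 7
-3 1 4 -2 → sum 0
1 4 -2 -6 → sum -3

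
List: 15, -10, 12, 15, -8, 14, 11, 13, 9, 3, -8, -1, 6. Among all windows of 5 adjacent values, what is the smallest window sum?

9

[15, -10, 12, 15, -8] → sum 24
[-10, 12, 15, -8, 14] → sum 23
[12, 15, -8, 14, 11] → sum 44
[15, -8, 14, 11, 13] → sum 45
[-8, 14, 11, 13, 9] → sum 39
[14, 11, 13, 9, 3] → sum 50
[11, 13, 9, 3, -8] → sum 28
[13, 9, 3, -8, -1] → sum 16
[9, 3, -8, -1, 6] → sum 9
Smallest of these is 9.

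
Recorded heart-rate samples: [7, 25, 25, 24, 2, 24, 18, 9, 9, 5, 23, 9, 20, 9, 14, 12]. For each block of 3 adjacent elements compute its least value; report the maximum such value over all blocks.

24

(7, 25, 25) → min 7
(25, 25, 24) → min 24
(25, 24, 2) → min 2
(24, 2, 24) → min 2
(2, 24, 18) → min 2
(24, 18, 9) → min 9
(18, 9, 9) → min 9
(9, 9, 5) → min 5
(9, 5, 23) → min 5
(5, 23, 9) → min 5
(23, 9, 20) → min 9
(9, 20, 9) → min 9
(20, 9, 14) → min 9
(9, 14, 12) → min 9
Maximum of these is 24.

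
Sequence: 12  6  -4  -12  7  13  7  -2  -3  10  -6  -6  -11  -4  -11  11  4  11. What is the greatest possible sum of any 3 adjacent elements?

27

[12, 6, -4] → sum 14
[6, -4, -12] → sum -10
[-4, -12, 7] → sum -9
[-12, 7, 13] → sum 8
[7, 13, 7] → sum 27
[13, 7, -2] → sum 18
[7, -2, -3] → sum 2
[-2, -3, 10] → sum 5
[-3, 10, -6] → sum 1
[10, -6, -6] → sum -2
[-6, -6, -11] → sum -23
[-6, -11, -4] → sum -21
[-11, -4, -11] → sum -26
[-4, -11, 11] → sum -4
[-11, 11, 4] → sum 4
[11, 4, 11] → sum 26
Greatest of these is 27.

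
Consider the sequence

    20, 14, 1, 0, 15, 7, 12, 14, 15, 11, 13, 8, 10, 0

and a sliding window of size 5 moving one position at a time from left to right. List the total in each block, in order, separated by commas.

Sliding a size-5 window across the 14 values:
20 14 1 0 15 → sum 50
14 1 0 15 7 → sum 37
1 0 15 7 12 → sum 35
0 15 7 12 14 → sum 48
15 7 12 14 15 → sum 63
7 12 14 15 11 → sum 59
12 14 15 11 13 → sum 65
14 15 11 13 8 → sum 61
15 11 13 8 10 → sum 57
11 13 8 10 0 → sum 42

50, 37, 35, 48, 63, 59, 65, 61, 57, 42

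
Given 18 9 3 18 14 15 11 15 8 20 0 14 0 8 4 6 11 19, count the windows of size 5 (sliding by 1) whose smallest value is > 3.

4

[18, 9, 3, 18, 14] → min 3
[9, 3, 18, 14, 15] → min 3
[3, 18, 14, 15, 11] → min 3
[18, 14, 15, 11, 15] → min 11  > 3 ✓
[14, 15, 11, 15, 8] → min 8  > 3 ✓
[15, 11, 15, 8, 20] → min 8  > 3 ✓
[11, 15, 8, 20, 0] → min 0
[15, 8, 20, 0, 14] → min 0
[8, 20, 0, 14, 0] → min 0
[20, 0, 14, 0, 8] → min 0
[0, 14, 0, 8, 4] → min 0
[14, 0, 8, 4, 6] → min 0
[0, 8, 4, 6, 11] → min 0
[8, 4, 6, 11, 19] → min 4  > 3 ✓
4 windows satisfy the condition.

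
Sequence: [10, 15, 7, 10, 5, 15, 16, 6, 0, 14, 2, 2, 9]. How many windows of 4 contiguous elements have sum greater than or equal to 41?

10 15 7 10 → sum 42  ≥ 41 ✓
15 7 10 5 → sum 37
7 10 5 15 → sum 37
10 5 15 16 → sum 46  ≥ 41 ✓
5 15 16 6 → sum 42  ≥ 41 ✓
15 16 6 0 → sum 37
16 6 0 14 → sum 36
6 0 14 2 → sum 22
0 14 2 2 → sum 18
14 2 2 9 → sum 27
3 windows satisfy the condition.

3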